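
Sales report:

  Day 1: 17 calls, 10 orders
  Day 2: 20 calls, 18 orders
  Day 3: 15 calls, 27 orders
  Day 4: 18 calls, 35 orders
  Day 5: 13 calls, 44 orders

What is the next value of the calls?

16

Calls: alternating steps +3, −5, +3, −5, …, so 17, 20, 15, 18, 13 → 16.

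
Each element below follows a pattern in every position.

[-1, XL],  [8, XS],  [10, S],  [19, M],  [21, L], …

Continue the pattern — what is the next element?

First component goes -1, 8, 10, 19, 21 → 30 (alternating steps +9, +2, +9, +2, …).
Size: runs through clothing sizes XS→XL; XL, XS, S, M, L → XL.
Putting it together: [30, XL].

[30, XL]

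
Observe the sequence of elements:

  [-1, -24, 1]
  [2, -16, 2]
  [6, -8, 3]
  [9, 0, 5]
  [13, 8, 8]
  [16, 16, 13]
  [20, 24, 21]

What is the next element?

First part: -1, 2, 6, 9, 13, 16, 20 → 23 (alternating steps +3, +4, +3, +4, …).
For the second part, +8 each step: -24, -16, -8, 0, 8, 16, 24 → 32.
Third part: each term is the sum of the two before it; 1, 2, 3, 5, 8, 13, 21 → 34.
Putting it together: [23, 32, 34].

[23, 32, 34]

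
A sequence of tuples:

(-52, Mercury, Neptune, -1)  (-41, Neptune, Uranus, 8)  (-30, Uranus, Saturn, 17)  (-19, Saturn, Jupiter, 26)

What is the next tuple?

(-8, Jupiter, Mars, 35)

For the first coordinate, +11 each step: -52, -41, -30, -19 → -8.
First planet: runs backward through the planets Mercury→Neptune; Mercury, Neptune, Uranus, Saturn → Jupiter.
Second planet: Neptune, Uranus, Saturn, Jupiter → Mars (runs backward through the planets Mercury→Neptune).
Fourth coordinate — +9 each step: -1, 8, 17, 26 → 35.
Putting it together: (-8, Jupiter, Mars, 35).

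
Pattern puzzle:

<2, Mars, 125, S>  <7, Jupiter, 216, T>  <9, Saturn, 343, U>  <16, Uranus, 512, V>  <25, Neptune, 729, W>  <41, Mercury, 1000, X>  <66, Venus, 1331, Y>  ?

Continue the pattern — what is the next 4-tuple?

First part — each term is the sum of the two before it: 2, 7, 9, 16, 25, 41, 66 → 107.
Planet goes Mars, Jupiter, Saturn, Uranus, Neptune, Mercury, Venus → Earth (runs through the planets Mercury→Neptune).
For the third part, perfect cubes: 5³, 6³, 7³, …: 125, 216, 343, 512, 729, 1000, 1331 → 1728.
For the letter, letters move forward 1 place in the alphabet: S, T, U, V, W, X, Y → Z.
Combining the parts gives <107, Earth, 1728, Z>.

<107, Earth, 1728, Z>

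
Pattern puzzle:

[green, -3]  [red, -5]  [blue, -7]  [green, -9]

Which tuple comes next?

[red, -11]

Colour: repeats green → red → blue; green, red, blue, green → red.
Second coordinate: -3, -5, -7, -9 → -11 (−2 each step).
Putting it together: [red, -11].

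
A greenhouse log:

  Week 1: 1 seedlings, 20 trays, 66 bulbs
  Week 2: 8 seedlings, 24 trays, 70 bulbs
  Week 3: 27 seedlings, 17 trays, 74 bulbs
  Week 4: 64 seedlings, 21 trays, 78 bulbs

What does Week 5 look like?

Seedlings — perfect cubes: 1³, 2³, 3³, …: 1, 8, 27, 64 → 125.
Trays: alternating steps +4, −7, +4, −7, …; 20, 24, 17, 21 → 14.
For the bulbs, +4 each step: 66, 70, 74, 78 → 82.
Combining the parts gives 125 seedlings, 14 trays, 82 bulbs.

125 seedlings, 14 trays, 82 bulbs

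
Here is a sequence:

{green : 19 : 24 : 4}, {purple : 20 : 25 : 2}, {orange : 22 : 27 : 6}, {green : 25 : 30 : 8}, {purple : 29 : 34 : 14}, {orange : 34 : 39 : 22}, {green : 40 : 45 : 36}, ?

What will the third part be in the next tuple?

52

Third part goes 24, 25, 27, 30, 34, 39, 45 → 52 (differences are 1, 2, 3, … (increasing by 1 each time)).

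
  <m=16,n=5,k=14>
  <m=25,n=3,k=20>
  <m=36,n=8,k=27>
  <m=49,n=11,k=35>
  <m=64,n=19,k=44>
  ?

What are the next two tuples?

<m=81,n=30,k=54>, <m=100,n=49,k=65>

M — perfect squares: 4², 5², 6², …: 16, 25, 36, 49, 64 → 81 → 100.
N goes 5, 3, 8, 11, 19 → 30 → 49 (each term is the sum of the two before it).
K: differences are 6, 7, 8, … (increasing by 1 each time); 14, 20, 27, 35, 44 → 54 → 65.
So the next two tuples are <m=81,n=30,k=54> and <m=100,n=49,k=65>.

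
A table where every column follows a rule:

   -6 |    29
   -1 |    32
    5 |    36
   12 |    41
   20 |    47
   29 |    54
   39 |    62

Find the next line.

50  71

First component: -6, -1, 5, 12, 20, 29, 39 → 50 (differences are 5, 6, 7, … (increasing by 1 each time)).
Second component: 29, 32, 36, 41, 47, 54, 62 → 71 (differences are 3, 4, 5, … (increasing by 1 each time)).
Putting it together: 50  71.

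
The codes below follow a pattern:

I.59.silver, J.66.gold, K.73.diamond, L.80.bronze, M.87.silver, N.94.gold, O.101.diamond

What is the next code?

Letter goes I, J, K, L, M, N, O → P (letters move forward 1 place in the alphabet).
Second component goes 59, 66, 73, 80, 87, 94, 101 → 108 (+7 each step).
For the rank, repeats silver → gold → diamond → bronze: silver, gold, diamond, bronze, silver, gold, diamond → bronze.
Putting it together: P.108.bronze.

P.108.bronze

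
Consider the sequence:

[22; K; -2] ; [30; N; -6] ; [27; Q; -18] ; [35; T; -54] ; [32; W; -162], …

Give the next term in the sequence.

First component: alternating steps +8, −3, +8, −3, …, so 22, 30, 27, 35, 32 → 40.
Letter: K, N, Q, T, W → Z (letters move forward 3 places in the alphabet).
For the third component, ×3 each step: -2, -6, -18, -54, -162 → -486.
Combining the parts gives [40; Z; -486].

[40; Z; -486]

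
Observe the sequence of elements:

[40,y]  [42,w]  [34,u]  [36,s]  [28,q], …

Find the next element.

[30,o]

First entry goes 40, 42, 34, 36, 28 → 30 (alternating steps +2, −8, +2, −8, …).
Letter: letters move back 2 places in the alphabet, so y, w, u, s, q → o.
Putting it together: [30,o].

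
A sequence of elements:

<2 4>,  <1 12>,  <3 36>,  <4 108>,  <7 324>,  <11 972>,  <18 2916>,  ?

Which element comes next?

First entry — each term is the sum of the two before it: 2, 1, 3, 4, 7, 11, 18 → 29.
For the second entry, ×3 each step: 4, 12, 36, 108, 324, 972, 2916 → 8748.
Combining the parts gives <29 8748>.

<29 8748>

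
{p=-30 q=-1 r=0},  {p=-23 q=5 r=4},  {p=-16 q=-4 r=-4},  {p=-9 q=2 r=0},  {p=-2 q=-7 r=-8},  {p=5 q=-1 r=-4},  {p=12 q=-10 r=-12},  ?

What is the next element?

For the p, +7 each step: -30, -23, -16, -9, -2, 5, 12 → 19.
For the q, alternating steps +6, −9, +6, −9, …: -1, 5, -4, 2, -7, -1, -10 → -4.
R: alternating steps +4, −8, +4, −8, …; 0, 4, -4, 0, -8, -4, -12 → -8.
Putting it together: {p=19 q=-4 r=-8}.

{p=19 q=-4 r=-8}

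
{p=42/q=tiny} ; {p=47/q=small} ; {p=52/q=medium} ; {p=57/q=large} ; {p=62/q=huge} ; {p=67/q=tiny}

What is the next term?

{p=72/q=small}

P — +5 each step: 42, 47, 52, 57, 62, 67 → 72.
Q goes tiny, small, medium, large, huge, tiny → small (repeats tiny → small → medium → large → huge).
So the next term is {p=72/q=small}.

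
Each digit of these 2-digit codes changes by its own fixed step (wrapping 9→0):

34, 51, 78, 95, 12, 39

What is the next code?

First digit: +2 each step, mod 10; 3, 5, 7, 9, 1, 3 → 5.
Second digit: −3 each step, mod 10; 4, 1, 8, 5, 2, 9 → 6.
Combining the parts gives 56.

56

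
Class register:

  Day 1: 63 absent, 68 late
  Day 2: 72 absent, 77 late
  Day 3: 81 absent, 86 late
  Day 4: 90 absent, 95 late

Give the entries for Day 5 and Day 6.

Absent: +9 each step; 63, 72, 81, 90 → 99 → 108.
Late: 68, 77, 86, 95 → 104 → 113 (always 5 more than the absent).
Putting the parts together: 99 absent, 104 late and then 108 absent, 113 late.

99 absent, 104 late; 108 absent, 113 late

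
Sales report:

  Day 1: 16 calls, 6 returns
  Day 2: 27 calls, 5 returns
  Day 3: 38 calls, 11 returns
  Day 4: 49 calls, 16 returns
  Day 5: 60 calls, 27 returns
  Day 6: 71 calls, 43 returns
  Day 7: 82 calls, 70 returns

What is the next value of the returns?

113

Returns: each term is the sum of the two before it; 6, 5, 11, 16, 27, 43, 70 → 113.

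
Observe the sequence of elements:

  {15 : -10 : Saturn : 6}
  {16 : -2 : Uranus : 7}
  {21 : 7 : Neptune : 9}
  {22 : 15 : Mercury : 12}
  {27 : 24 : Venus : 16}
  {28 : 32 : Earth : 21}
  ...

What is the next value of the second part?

For the first part, alternating steps +1, +5, +1, +5, …: 15, 16, 21, 22, 27, 28 → 33.
Second part goes -10, -2, 7, 15, 24, 32 → 41 (alternating steps +8, +9, +8, +9, …).
For the planet, runs through the planets Mercury→Neptune: Saturn, Uranus, Neptune, Mercury, Venus, Earth → Mars.
For the fourth part, differences are 1, 2, 3, … (increasing by 1 each time): 6, 7, 9, 12, 16, 21 → 27.

41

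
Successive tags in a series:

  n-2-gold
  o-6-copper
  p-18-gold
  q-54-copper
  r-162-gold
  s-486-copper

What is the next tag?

t-1458-gold

For the letter, letters move forward 1 place in the alphabet: n, o, p, q, r, s → t.
Second component: ×3 each step, so 2, 6, 18, 54, 162, 486 → 1458.
Metal: gold, copper, gold, copper, gold, copper → gold (alternates gold ↔ copper).
Putting it together: t-1458-gold.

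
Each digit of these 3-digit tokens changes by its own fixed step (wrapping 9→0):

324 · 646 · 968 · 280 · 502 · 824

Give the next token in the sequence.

First digit goes 3, 6, 9, 2, 5, 8 → 1 (+3 each step, mod 10).
For the second digit, +2 each step, mod 10: 2, 4, 6, 8, 0, 2 → 4.
Third digit: +2 each step, mod 10; 4, 6, 8, 0, 2, 4 → 6.
Combining the parts gives 146.

146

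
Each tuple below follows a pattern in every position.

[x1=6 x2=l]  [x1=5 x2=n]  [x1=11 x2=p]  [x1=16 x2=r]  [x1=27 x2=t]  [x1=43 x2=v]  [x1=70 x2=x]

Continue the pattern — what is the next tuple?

[x1=113 x2=z]

X1: each term is the sum of the two before it, so 6, 5, 11, 16, 27, 43, 70 → 113.
X2: letters move forward 2 places in the alphabet; l, n, p, r, t, v, x → z.
So the next tuple is [x1=113 x2=z].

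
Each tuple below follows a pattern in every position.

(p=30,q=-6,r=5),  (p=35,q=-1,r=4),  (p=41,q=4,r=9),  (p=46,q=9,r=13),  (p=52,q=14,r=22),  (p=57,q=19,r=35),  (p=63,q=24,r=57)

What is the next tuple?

P: alternating steps +5, +6, +5, +6, …, so 30, 35, 41, 46, 52, 57, 63 → 68.
Q: -6, -1, 4, 9, 14, 19, 24 → 29 (+5 each step).
R: 5, 4, 9, 13, 22, 35, 57 → 92 (each term is the sum of the two before it).
So the next tuple is (p=68,q=29,r=92).

(p=68,q=29,r=92)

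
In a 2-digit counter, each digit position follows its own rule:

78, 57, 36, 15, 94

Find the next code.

73

First digit goes 7, 5, 3, 1, 9 → 7 (−2 each step, mod 10).
Second digit: −1 each step, mod 10, so 8, 7, 6, 5, 4 → 3.
So the next code is 73.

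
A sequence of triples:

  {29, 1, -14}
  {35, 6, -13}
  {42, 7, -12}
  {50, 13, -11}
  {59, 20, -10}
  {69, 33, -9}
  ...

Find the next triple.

First entry goes 29, 35, 42, 50, 59, 69 → 80 (differences are 6, 7, 8, … (increasing by 1 each time)).
For the second entry, each term is the sum of the two before it: 1, 6, 7, 13, 20, 33 → 53.
Third entry goes -14, -13, -12, -11, -10, -9 → -8 (+1 each step).
Putting it together: {80, 53, -8}.

{80, 53, -8}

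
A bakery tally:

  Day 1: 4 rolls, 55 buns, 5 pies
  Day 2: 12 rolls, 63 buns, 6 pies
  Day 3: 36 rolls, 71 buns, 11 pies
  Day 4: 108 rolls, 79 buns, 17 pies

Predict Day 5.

Rolls — ×3 each step: 4, 12, 36, 108 → 324.
Buns goes 55, 63, 71, 79 → 87 (+8 each step).
Pies goes 5, 6, 11, 17 → 28 (each term is the sum of the two before it).
Putting it together: 324 rolls, 87 buns, 28 pies.

324 rolls, 87 buns, 28 pies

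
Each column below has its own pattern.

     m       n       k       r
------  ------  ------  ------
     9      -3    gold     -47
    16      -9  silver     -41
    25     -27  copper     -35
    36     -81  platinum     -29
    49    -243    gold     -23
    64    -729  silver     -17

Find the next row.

81  -2187  copper  -11

Column m: 9, 16, 25, 36, 49, 64 → 81 (perfect squares: 3², 4², 5², …).
For the column n, ×3 each step: -3, -9, -27, -81, -243, -729 → -2187.
For the column k, repeats gold → silver → copper → platinum: gold, silver, copper, platinum, gold, silver → copper.
Column r — +6 each step: -47, -41, -35, -29, -23, -17 → -11.
So the next row is 81  -2187  copper  -11.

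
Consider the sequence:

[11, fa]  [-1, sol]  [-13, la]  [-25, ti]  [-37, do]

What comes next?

[-49, re]

First slot: −12 each step, so 11, -1, -13, -25, -37 → -49.
For the note, runs through the solfège scale do→ti: fa, sol, la, ti, do → re.
So the next term is [-49, re].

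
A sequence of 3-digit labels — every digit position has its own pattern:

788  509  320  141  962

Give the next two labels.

783, 504

First digit: −2 each step, mod 10, so 7, 5, 3, 1, 9 → 7 → 5.
Second digit — +2 each step, mod 10: 8, 0, 2, 4, 6 → 8 → 0.
For the third digit, +1 each step, mod 10: 8, 9, 0, 1, 2 → 3 → 4.
So the next two labels are 783 and 504.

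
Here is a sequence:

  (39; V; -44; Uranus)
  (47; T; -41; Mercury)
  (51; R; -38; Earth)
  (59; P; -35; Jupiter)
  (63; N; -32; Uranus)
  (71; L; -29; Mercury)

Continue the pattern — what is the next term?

First slot: 39, 47, 51, 59, 63, 71 → 75 (alternating steps +8, +4, +8, +4, …).
Letter: V, T, R, P, N, L → J (letters move back 2 places in the alphabet).
Third slot — +3 each step: -44, -41, -38, -35, -32, -29 → -26.
For the planet, repeats Uranus → Mercury → Earth → Jupiter: Uranus, Mercury, Earth, Jupiter, Uranus, Mercury → Earth.
So the next term is (75; J; -26; Earth).

(75; J; -26; Earth)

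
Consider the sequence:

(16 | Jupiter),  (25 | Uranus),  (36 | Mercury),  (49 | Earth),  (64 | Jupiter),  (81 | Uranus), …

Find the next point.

First component goes 16, 25, 36, 49, 64, 81 → 100 (perfect squares: 4², 5², 6², …).
Planet: repeats Jupiter → Uranus → Mercury → Earth; Jupiter, Uranus, Mercury, Earth, Jupiter, Uranus → Mercury.
So the next point is (100 | Mercury).

(100 | Mercury)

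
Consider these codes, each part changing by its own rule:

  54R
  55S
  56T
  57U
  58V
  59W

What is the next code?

60X

First component goes 54, 55, 56, 57, 58, 59 → 60 (+1 each step).
For the letter, letters move forward 1 place in the alphabet: R, S, T, U, V, W → X.
So the next code is 60X.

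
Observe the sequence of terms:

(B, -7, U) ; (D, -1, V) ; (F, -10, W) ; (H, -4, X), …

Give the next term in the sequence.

First letter — letters move forward 2 places in the alphabet: B, D, F, H → J.
Second part — alternating steps +6, −9, +6, −9, …: -7, -1, -10, -4 → -13.
Second letter — letters move forward 1 place in the alphabet: U, V, W, X → Y.
Putting it together: (J, -13, Y).

(J, -13, Y)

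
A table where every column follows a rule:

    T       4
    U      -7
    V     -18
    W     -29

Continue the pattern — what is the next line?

X  -40

For the letter, letters move forward 1 place in the alphabet: T, U, V, W → X.
Second component goes 4, -7, -18, -29 → -40 (−11 each step).
Putting it together: X  -40.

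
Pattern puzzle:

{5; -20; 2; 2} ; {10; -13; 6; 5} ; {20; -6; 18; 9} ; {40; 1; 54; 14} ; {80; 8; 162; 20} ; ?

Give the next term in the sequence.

{160; 15; 486; 27}

For the first coordinate, ×2 each step: 5, 10, 20, 40, 80 → 160.
Second coordinate: +7 each step, so -20, -13, -6, 1, 8 → 15.
Third coordinate goes 2, 6, 18, 54, 162 → 486 (×3 each step).
Fourth coordinate: 2, 5, 9, 14, 20 → 27 (differences are 3, 4, 5, … (increasing by 1 each time)).
Putting it together: {160; 15; 486; 27}.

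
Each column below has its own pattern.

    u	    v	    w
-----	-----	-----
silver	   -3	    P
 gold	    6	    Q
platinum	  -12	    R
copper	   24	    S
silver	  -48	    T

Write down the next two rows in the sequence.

Column u — repeats silver → gold → platinum → copper: silver, gold, platinum, copper, silver → gold → platinum.
Column v — ×(-2) each step: -3, 6, -12, 24, -48 → 96 → -192.
Column w — letters move forward 1 place in the alphabet: P, Q, R, S, T → U → V.
So the next two rows are gold  96  U and platinum  -192  V.

gold  96  U; platinum  -192  V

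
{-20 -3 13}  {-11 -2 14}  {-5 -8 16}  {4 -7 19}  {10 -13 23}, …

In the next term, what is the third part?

For the third part, differences are 1, 2, 3, … (increasing by 1 each time): 13, 14, 16, 19, 23 → 28.

28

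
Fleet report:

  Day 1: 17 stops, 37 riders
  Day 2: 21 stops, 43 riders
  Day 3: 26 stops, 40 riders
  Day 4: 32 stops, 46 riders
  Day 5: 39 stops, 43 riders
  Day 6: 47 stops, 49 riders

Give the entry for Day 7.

Stops goes 17, 21, 26, 32, 39, 47 → 56 (differences are 4, 5, 6, … (increasing by 1 each time)).
Riders — alternating steps +6, −3, +6, −3, …: 37, 43, 40, 46, 43, 49 → 46.
Combining the parts gives 56 stops, 46 riders.

56 stops, 46 riders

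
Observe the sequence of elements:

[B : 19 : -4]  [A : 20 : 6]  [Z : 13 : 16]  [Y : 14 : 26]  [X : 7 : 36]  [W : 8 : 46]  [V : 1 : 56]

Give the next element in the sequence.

Letter goes B, A, Z, Y, X, W, V → U (letters move back 1 place in the alphabet, wrapping A→Z).
Second coordinate: alternating steps +1, −7, +1, −7, …; 19, 20, 13, 14, 7, 8, 1 → 2.
Third coordinate goes -4, 6, 16, 26, 36, 46, 56 → 66 (+10 each step).
Putting it together: [U : 2 : 66].

[U : 2 : 66]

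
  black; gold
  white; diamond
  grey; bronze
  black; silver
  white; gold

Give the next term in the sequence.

For the shade, repeats black → white → grey: black, white, grey, black, white → grey.
Rank — repeats gold → diamond → bronze → silver: gold, diamond, bronze, silver, gold → diamond.
Combining the parts gives grey; diamond.

grey; diamond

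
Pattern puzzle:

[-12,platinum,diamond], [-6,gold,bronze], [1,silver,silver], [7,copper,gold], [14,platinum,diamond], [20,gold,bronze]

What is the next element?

First slot: alternating steps +6, +7, +6, +7, …, so -12, -6, 1, 7, 14, 20 → 27.
Metal goes platinum, gold, silver, copper, platinum, gold → silver (repeats platinum → gold → silver → copper).
Rank — repeats diamond → bronze → silver → gold: diamond, bronze, silver, gold, diamond, bronze → silver.
So the next element is [27,silver,silver].

[27,silver,silver]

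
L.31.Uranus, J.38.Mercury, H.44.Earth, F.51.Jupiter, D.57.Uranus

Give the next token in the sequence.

Letter: letters move back 2 places in the alphabet, so L, J, H, F, D → B.
Second component: alternating steps +7, +6, +7, +6, …; 31, 38, 44, 51, 57 → 64.
For the planet, repeats Uranus → Mercury → Earth → Jupiter: Uranus, Mercury, Earth, Jupiter, Uranus → Mercury.
Combining the parts gives B.64.Mercury.

B.64.Mercury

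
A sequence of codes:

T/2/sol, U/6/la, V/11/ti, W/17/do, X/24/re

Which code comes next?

Letter — letters move forward 1 place in the alphabet: T, U, V, W, X → Y.
Second component — differences are 4, 5, 6, … (increasing by 1 each time): 2, 6, 11, 17, 24 → 32.
Note: runs through the solfège scale do→ti, so sol, la, ti, do, re → mi.
So the next code is Y/32/mi.

Y/32/mi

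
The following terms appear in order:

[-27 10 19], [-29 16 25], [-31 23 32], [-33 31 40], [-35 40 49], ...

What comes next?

First part: −2 each step; -27, -29, -31, -33, -35 → -37.
Second part: differences are 6, 7, 8, … (increasing by 1 each time), so 10, 16, 23, 31, 40 → 50.
Third part: always 9 more than the second part; 19, 25, 32, 40, 49 → 59.
So the next term is [-37 50 59].

[-37 50 59]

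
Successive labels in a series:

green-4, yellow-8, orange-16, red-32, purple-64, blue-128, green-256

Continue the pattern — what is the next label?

yellow-512

Colour — repeats green → yellow → orange → red → purple → blue: green, yellow, orange, red, purple, blue, green → yellow.
Second component: 4, 8, 16, 32, 64, 128, 256 → 512 (×2 each step).
So the next label is yellow-512.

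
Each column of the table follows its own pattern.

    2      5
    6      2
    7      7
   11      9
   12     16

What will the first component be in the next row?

First component: 2, 6, 7, 11, 12 → 16 (alternating steps +4, +1, +4, +1, …).
Second component goes 5, 2, 7, 9, 16 → 25 (each term is the sum of the two before it).

16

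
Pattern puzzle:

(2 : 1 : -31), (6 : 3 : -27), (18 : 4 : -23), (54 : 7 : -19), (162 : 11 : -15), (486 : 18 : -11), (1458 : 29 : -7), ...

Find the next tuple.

(4374 : 47 : -3)

First entry: ×3 each step, so 2, 6, 18, 54, 162, 486, 1458 → 4374.
Second entry — each term is the sum of the two before it: 1, 3, 4, 7, 11, 18, 29 → 47.
Third entry: +4 each step; -31, -27, -23, -19, -15, -11, -7 → -3.
Combining the parts gives (4374 : 47 : -3).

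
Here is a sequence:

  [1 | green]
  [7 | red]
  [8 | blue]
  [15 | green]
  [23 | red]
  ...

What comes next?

[38 | blue]

First part: each term is the sum of the two before it, so 1, 7, 8, 15, 23 → 38.
Colour — repeats green → red → blue: green, red, blue, green, red → blue.
Combining the parts gives [38 | blue].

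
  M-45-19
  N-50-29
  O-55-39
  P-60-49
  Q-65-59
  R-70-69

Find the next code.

S-75-79

For the letter, letters move forward 1 place in the alphabet: M, N, O, P, Q, R → S.
Second component: 45, 50, 55, 60, 65, 70 → 75 (+5 each step).
Third component goes 19, 29, 39, 49, 59, 69 → 79 (+10 each step).
Putting it together: S-75-79.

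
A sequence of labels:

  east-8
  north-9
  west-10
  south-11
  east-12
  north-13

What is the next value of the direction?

Direction goes east, north, west, south, east, north → west (repeats east → north → west → south).

west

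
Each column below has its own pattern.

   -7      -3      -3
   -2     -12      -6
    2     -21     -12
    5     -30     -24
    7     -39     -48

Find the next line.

8  -48  -96

First component — differences are 5, 4, 3, … (decreasing by 1 each time): -7, -2, 2, 5, 7 → 8.
Second component: −9 each step, so -3, -12, -21, -30, -39 → -48.
Third component goes -3, -6, -12, -24, -48 → -96 (×2 each step).
Combining the parts gives 8  -48  -96.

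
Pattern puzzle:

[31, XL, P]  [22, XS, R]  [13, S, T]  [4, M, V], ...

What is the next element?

First entry: −9 each step, so 31, 22, 13, 4 → -5.
Size: runs through clothing sizes XS→XL; XL, XS, S, M → L.
For the letter, letters move forward 2 places in the alphabet: P, R, T, V → X.
Combining the parts gives [-5, L, X].

[-5, L, X]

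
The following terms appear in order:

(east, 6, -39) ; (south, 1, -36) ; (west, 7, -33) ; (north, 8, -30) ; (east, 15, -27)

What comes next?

(south, 23, -24)

Direction — repeats east → south → west → north: east, south, west, north, east → south.
Second component — each term is the sum of the two before it: 6, 1, 7, 8, 15 → 23.
Third component: -39, -36, -33, -30, -27 → -24 (+3 each step).
Putting it together: (south, 23, -24).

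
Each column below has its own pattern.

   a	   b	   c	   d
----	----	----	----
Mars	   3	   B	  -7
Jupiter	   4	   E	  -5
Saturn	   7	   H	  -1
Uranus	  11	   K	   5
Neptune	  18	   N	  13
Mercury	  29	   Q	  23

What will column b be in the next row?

47

Column a: runs through the planets Mercury→Neptune; Mars, Jupiter, Saturn, Uranus, Neptune, Mercury → Venus.
Column b goes 3, 4, 7, 11, 18, 29 → 47 (each term is the sum of the two before it).
Column c — letters move forward 3 places in the alphabet: B, E, H, K, N, Q → T.
Column d: differences are 2, 4, 6, … (increasing by 2 each time), so -7, -5, -1, 5, 13, 23 → 35.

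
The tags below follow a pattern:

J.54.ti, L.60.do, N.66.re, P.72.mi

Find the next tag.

Letter: J, L, N, P → R (letters move forward 2 places in the alphabet).
Second component goes 54, 60, 66, 72 → 78 (+6 each step).
Note — runs through the solfège scale do→ti: ti, do, re, mi → fa.
Putting it together: R.78.fa.

R.78.fa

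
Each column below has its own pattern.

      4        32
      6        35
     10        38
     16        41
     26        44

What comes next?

42  47

First component: each term is the sum of the two before it; 4, 6, 10, 16, 26 → 42.
Second component: +3 each step, so 32, 35, 38, 41, 44 → 47.
So the next row is 42  47.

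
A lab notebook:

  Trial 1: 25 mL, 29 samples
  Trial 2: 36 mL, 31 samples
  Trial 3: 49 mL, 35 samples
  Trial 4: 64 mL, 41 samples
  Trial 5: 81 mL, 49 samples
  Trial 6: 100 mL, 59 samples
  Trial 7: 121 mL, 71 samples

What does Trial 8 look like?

144 mL, 85 samples

ML: perfect squares: 5², 6², 7², …, so 25, 36, 49, 64, 81, 100, 121 → 144.
For the samples, differences are 2, 4, 6, … (increasing by 2 each time): 29, 31, 35, 41, 49, 59, 71 → 85.
Putting it together: 144 mL, 85 samples.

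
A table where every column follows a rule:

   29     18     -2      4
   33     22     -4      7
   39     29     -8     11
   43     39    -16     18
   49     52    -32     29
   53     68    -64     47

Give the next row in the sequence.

For the first component, alternating steps +4, +6, +4, +6, …: 29, 33, 39, 43, 49, 53 → 59.
Second component: differences are 4, 7, 10, … (increasing by 3 each time), so 18, 22, 29, 39, 52, 68 → 87.
Third component goes -2, -4, -8, -16, -32, -64 → -128 (×2 each step).
For the fourth component, each term is the sum of the two before it: 4, 7, 11, 18, 29, 47 → 76.
So the next row is 59  87  -128  76.

59  87  -128  76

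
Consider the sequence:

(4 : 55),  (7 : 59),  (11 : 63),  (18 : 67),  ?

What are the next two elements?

(29 : 71), (47 : 75)

First part — each term is the sum of the two before it: 4, 7, 11, 18 → 29 → 47.
For the second part, +4 each step: 55, 59, 63, 67 → 71 → 75.
Putting the parts together: (29 : 71) and then (47 : 75).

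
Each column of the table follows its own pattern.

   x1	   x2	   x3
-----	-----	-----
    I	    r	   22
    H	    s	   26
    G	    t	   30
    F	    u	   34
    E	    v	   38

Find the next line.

D  w  42

For the column x1, letters move back 1 place in the alphabet: I, H, G, F, E → D.
Column x2: r, s, t, u, v → w (letters move forward 1 place in the alphabet).
Column x3 — +4 each step: 22, 26, 30, 34, 38 → 42.
So the next line is D  w  42.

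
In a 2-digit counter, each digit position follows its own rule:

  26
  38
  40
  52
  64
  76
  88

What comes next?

90

First digit: +1 each step, mod 10; 2, 3, 4, 5, 6, 7, 8 → 9.
Second digit: 6, 8, 0, 2, 4, 6, 8 → 0 (+2 each step, mod 10).
Putting it together: 90.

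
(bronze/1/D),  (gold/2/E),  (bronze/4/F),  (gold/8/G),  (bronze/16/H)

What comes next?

(gold/32/I)

Rank — alternates bronze ↔ gold: bronze, gold, bronze, gold, bronze → gold.
Second part — ×2 each step: 1, 2, 4, 8, 16 → 32.
Letter: letters move forward 1 place in the alphabet; D, E, F, G, H → I.
Putting it together: (gold/32/I).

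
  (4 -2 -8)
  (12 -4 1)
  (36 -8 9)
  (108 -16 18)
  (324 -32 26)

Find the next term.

(972 -64 35)

First coordinate: 4, 12, 36, 108, 324 → 972 (×3 each step).
Second coordinate goes -2, -4, -8, -16, -32 → -64 (×2 each step).
For the third coordinate, alternating steps +9, +8, +9, +8, …: -8, 1, 9, 18, 26 → 35.
Putting it together: (972 -64 35).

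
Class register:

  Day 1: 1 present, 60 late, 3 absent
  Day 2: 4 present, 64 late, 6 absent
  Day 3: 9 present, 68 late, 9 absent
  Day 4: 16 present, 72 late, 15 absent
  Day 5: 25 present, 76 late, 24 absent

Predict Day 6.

Present — perfect squares: 1², 2², 3², …: 1, 4, 9, 16, 25 → 36.
Late: +4 each step, so 60, 64, 68, 72, 76 → 80.
Absent — each term is the sum of the two before it: 3, 6, 9, 15, 24 → 39.
Combining the parts gives 36 present, 80 late, 39 absent.

36 present, 80 late, 39 absent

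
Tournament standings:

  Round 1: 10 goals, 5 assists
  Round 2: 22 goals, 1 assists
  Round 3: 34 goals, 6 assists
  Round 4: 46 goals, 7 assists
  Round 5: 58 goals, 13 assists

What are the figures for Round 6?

70 goals, 20 assists

Goals: +12 each step; 10, 22, 34, 46, 58 → 70.
Assists: each term is the sum of the two before it, so 5, 1, 6, 7, 13 → 20.
Combining the parts gives 70 goals, 20 assists.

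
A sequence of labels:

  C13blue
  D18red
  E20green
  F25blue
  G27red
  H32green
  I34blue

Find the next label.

J39red

Letter: letters move forward 1 place in the alphabet, so C, D, E, F, G, H, I → J.
Second component — alternating steps +5, +2, +5, +2, …: 13, 18, 20, 25, 27, 32, 34 → 39.
For the colour, repeats blue → red → green: blue, red, green, blue, red, green, blue → red.
Combining the parts gives J39red.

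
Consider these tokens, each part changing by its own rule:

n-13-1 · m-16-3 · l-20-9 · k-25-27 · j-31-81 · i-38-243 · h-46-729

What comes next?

g-55-2187

For the letter, letters move back 1 place in the alphabet: n, m, l, k, j, i, h → g.
Second component: differences are 3, 4, 5, … (increasing by 1 each time); 13, 16, 20, 25, 31, 38, 46 → 55.
Third component goes 1, 3, 9, 27, 81, 243, 729 → 2187 (×3 each step).
So the next token is g-55-2187.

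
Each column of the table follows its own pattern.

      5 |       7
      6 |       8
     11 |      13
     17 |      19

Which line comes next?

First component goes 5, 6, 11, 17 → 28 (each term is the sum of the two before it).
Second component: always 2 more than the first component; 7, 8, 13, 19 → 30.
Putting it together: 28  30.

28  30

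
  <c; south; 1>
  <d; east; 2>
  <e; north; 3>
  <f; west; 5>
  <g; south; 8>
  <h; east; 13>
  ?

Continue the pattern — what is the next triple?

<i; north; 21>

Letter goes c, d, e, f, g, h → i (letters move forward 1 place in the alphabet).
Direction: repeats south → east → north → west, so south, east, north, west, south, east → north.
Third coordinate: 1, 2, 3, 5, 8, 13 → 21 (each term is the sum of the two before it).
Putting it together: <i; north; 21>.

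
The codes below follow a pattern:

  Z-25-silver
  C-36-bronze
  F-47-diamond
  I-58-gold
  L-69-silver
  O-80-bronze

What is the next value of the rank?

For the rank, repeats silver → bronze → diamond → gold: silver, bronze, diamond, gold, silver, bronze → diamond.

diamond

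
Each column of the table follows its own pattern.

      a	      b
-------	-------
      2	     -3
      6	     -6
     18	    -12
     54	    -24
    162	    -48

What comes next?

Column a: ×3 each step; 2, 6, 18, 54, 162 → 486.
Column b: ×2 each step, so -3, -6, -12, -24, -48 → -96.
So the next row is 486  -96.

486  -96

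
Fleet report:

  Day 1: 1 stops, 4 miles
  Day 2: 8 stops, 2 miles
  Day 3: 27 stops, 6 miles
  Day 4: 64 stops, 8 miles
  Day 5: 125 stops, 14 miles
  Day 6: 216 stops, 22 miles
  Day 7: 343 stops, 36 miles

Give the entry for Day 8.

Stops — perfect cubes: 1³, 2³, 3³, …: 1, 8, 27, 64, 125, 216, 343 → 512.
Miles: each term is the sum of the two before it; 4, 2, 6, 8, 14, 22, 36 → 58.
Combining the parts gives 512 stops, 58 miles.

512 stops, 58 miles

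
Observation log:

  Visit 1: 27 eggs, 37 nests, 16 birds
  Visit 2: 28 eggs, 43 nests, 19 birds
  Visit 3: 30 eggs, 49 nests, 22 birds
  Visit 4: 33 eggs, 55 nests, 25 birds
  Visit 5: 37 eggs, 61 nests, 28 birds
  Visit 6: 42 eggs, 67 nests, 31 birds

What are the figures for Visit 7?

48 eggs, 73 nests, 34 birds

Eggs: differences are 1, 2, 3, … (increasing by 1 each time); 27, 28, 30, 33, 37, 42 → 48.
For the nests, +6 each step: 37, 43, 49, 55, 61, 67 → 73.
For the birds, +3 each step: 16, 19, 22, 25, 28, 31 → 34.
So the next record is 48 eggs, 73 nests, 34 birds.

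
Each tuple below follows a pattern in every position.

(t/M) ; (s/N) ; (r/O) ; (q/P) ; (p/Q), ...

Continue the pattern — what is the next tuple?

First letter goes t, s, r, q, p → o (letters move back 1 place in the alphabet).
Second letter: letters move forward 1 place in the alphabet, so M, N, O, P, Q → R.
Putting it together: (o/R).

(o/R)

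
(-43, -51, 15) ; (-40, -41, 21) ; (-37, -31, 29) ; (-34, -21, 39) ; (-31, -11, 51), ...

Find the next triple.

(-28, -1, 65)

First entry: +3 each step; -43, -40, -37, -34, -31 → -28.
Second entry: -51, -41, -31, -21, -11 → -1 (+10 each step).
Third entry: differences are 6, 8, 10, … (increasing by 2 each time), so 15, 21, 29, 39, 51 → 65.
Putting it together: (-28, -1, 65).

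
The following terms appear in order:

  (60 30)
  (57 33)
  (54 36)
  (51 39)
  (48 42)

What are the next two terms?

First part: 60, 57, 54, 51, 48 → 45 → 42 (−3 each step).
For the second part, together with the first part always sums to 90: 30, 33, 36, 39, 42 → 45 → 48.
So the next two terms are (45 45) and (42 48).

(45 45), (42 48)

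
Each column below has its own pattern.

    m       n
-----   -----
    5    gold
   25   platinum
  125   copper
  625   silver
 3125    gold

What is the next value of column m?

15625

Column m goes 5, 25, 125, 625, 3125 → 15625 (×5 each step).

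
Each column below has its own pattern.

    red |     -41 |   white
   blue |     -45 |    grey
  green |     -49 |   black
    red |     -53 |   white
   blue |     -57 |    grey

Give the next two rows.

Colour goes red, blue, green, red, blue → green → red (repeats red → blue → green).
Second component: −4 each step; -41, -45, -49, -53, -57 → -61 → -65.
For the shade, repeats white → grey → black: white, grey, black, white, grey → black → white.
So the next two rows are green  -61  black and red  -65  white.

green  -61  black; red  -65  white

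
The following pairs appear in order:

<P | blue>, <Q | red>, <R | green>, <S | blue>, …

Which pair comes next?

<T | red>

Letter goes P, Q, R, S → T (letters move forward 1 place in the alphabet).
Colour: repeats blue → red → green, so blue, red, green, blue → red.
So the next pair is <T | red>.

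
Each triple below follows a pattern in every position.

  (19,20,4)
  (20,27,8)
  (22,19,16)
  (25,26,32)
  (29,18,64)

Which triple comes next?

First coordinate: differences are 1, 2, 3, … (increasing by 1 each time); 19, 20, 22, 25, 29 → 34.
Second coordinate: 20, 27, 19, 26, 18 → 25 (alternating steps +7, −8, +7, −8, …).
Third coordinate: ×2 each step; 4, 8, 16, 32, 64 → 128.
Putting it together: (34,25,128).

(34,25,128)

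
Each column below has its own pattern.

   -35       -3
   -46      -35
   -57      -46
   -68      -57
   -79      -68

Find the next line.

-90  -79

First component: −11 each step, so -35, -46, -57, -68, -79 → -90.
Second component: -3, -35, -46, -57, -68 → -79 (always the previous value of the first component).
Putting it together: -90  -79.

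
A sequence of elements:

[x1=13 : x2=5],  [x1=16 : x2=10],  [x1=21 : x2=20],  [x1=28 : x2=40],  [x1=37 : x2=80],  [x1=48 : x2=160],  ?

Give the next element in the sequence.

[x1=61 : x2=320]

X1: differences are 3, 5, 7, … (increasing by 2 each time), so 13, 16, 21, 28, 37, 48 → 61.
X2: ×2 each step; 5, 10, 20, 40, 80, 160 → 320.
Putting it together: [x1=61 : x2=320].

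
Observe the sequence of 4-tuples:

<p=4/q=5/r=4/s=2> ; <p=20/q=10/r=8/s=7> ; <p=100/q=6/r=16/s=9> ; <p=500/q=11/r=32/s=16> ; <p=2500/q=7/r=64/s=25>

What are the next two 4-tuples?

<p=12500/q=12/r=128/s=41>, <p=62500/q=8/r=256/s=66>

P goes 4, 20, 100, 500, 2500 → 12500 → 62500 (×5 each step).
Q: alternating steps +5, −4, +5, −4, …; 5, 10, 6, 11, 7 → 12 → 8.
R — ×2 each step: 4, 8, 16, 32, 64 → 128 → 256.
S — each term is the sum of the two before it: 2, 7, 9, 16, 25 → 41 → 66.
Putting the parts together: <p=12500/q=12/r=128/s=41> and then <p=62500/q=8/r=256/s=66>.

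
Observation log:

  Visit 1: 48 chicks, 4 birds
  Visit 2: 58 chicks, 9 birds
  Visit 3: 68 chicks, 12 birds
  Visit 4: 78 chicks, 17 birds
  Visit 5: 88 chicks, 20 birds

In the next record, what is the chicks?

98

Chicks: +10 each step, so 48, 58, 68, 78, 88 → 98.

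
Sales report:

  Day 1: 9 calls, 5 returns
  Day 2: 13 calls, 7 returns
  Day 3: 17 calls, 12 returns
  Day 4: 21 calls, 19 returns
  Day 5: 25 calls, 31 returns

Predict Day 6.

29 calls, 50 returns

Calls — +4 each step: 9, 13, 17, 21, 25 → 29.
Returns goes 5, 7, 12, 19, 31 → 50 (each term is the sum of the two before it).
So the next line is 29 calls, 50 returns.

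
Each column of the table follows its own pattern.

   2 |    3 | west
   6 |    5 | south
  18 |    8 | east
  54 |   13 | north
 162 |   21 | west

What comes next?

486  34  south

First component — ×3 each step: 2, 6, 18, 54, 162 → 486.
Second component — each term is the sum of the two before it: 3, 5, 8, 13, 21 → 34.
Direction: west, south, east, north, west → south (repeats west → south → east → north).
Combining the parts gives 486  34  south.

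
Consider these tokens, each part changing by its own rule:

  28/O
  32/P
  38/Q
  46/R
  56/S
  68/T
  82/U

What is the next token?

98/V

First component goes 28, 32, 38, 46, 56, 68, 82 → 98 (differences are 4, 6, 8, … (increasing by 2 each time)).
Letter — letters move forward 1 place in the alphabet: O, P, Q, R, S, T, U → V.
So the next token is 98/V.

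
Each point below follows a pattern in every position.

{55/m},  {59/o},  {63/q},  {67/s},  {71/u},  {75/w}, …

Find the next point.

First slot: +4 each step; 55, 59, 63, 67, 71, 75 → 79.
Letter goes m, o, q, s, u, w → y (letters move forward 2 places in the alphabet).
Putting it together: {79/y}.

{79/y}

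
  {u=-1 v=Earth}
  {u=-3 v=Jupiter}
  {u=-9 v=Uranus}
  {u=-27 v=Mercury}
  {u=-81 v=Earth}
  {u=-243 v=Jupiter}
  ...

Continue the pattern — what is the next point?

{u=-729 v=Uranus}

For the u, ×3 each step: -1, -3, -9, -27, -81, -243 → -729.
V: repeats Earth → Jupiter → Uranus → Mercury, so Earth, Jupiter, Uranus, Mercury, Earth, Jupiter → Uranus.
Combining the parts gives {u=-729 v=Uranus}.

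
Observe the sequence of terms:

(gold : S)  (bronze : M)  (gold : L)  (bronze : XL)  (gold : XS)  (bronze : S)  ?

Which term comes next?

Rank: alternates gold ↔ bronze; gold, bronze, gold, bronze, gold, bronze → gold.
For the size, repeats S → M → L → XL → XS: S, M, L, XL, XS, S → M.
Putting it together: (gold : M).

(gold : M)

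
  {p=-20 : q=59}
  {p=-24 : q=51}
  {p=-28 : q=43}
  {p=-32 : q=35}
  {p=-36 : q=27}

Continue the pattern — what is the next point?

For the p, −4 each step: -20, -24, -28, -32, -36 → -40.
Q: 59, 51, 43, 35, 27 → 19 (−8 each step).
Putting it together: {p=-40 : q=19}.

{p=-40 : q=19}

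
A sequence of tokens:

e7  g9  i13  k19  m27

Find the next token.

o37

Letter: letters move forward 2 places in the alphabet, so e, g, i, k, m → o.
For the second component, differences are 2, 4, 6, … (increasing by 2 each time): 7, 9, 13, 19, 27 → 37.
Putting it together: o37.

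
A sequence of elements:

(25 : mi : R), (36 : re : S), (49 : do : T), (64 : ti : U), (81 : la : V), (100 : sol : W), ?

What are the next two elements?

(121 : fa : X), (144 : mi : Y)

First slot: 25, 36, 49, 64, 81, 100 → 121 → 144 (perfect squares: 5², 6², 7², …).
Note: runs backward through the solfège scale do→ti, so mi, re, do, ti, la, sol → fa → mi.
Letter — letters move forward 1 place in the alphabet: R, S, T, U, V, W → X → Y.
Putting the parts together: (121 : fa : X) and then (144 : mi : Y).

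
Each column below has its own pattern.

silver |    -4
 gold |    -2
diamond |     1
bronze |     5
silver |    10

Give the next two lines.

Rank: repeats silver → gold → diamond → bronze; silver, gold, diamond, bronze, silver → gold → diamond.
Second component goes -4, -2, 1, 5, 10 → 16 → 23 (differences are 2, 3, 4, … (increasing by 1 each time)).
Putting the parts together: gold  16 and then diamond  23.

gold  16; diamond  23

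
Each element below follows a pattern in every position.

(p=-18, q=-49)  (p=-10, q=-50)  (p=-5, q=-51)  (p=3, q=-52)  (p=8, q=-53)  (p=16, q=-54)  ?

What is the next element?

(p=21, q=-55)

P goes -18, -10, -5, 3, 8, 16 → 21 (alternating steps +8, +5, +8, +5, …).
For the q, −1 each step: -49, -50, -51, -52, -53, -54 → -55.
So the next element is (p=21, q=-55).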